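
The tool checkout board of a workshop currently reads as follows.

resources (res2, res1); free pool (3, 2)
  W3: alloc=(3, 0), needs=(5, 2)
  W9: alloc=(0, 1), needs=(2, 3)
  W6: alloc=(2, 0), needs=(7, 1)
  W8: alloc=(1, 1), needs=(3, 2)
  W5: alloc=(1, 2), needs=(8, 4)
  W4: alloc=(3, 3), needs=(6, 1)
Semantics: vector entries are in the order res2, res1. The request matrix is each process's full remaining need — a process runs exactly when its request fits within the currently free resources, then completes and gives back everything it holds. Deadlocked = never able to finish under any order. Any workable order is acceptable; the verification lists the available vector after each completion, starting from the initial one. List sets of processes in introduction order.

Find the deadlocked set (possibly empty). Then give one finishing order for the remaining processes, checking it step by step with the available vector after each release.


Deadlocked set: W3, W6, W5 and W4.
Key observation: no order helps: past W8, W9, the free pool tops out at (4, 4), below what each blocked process needs in res2.
One completion order for the rest: W8, W9. Verifying each step:
  pool = (3, 2)
  W8 needs (3, 2) <= (3, 2) -> finishes; pool += (1, 1) = (4, 3)
  W9 needs (2, 3) <= (4, 3) -> finishes; pool += (0, 1) = (4, 4)
The stuck group stays short no matter what:
  blocked: W3 wants (5, 2), pool (4, 4) — not enough res2
  blocked: W6 wants (7, 1), pool (4, 4) — not enough res2
  blocked: W5 wants (8, 4), pool (4, 4) — not enough res2
  blocked: W4 wants (6, 1), pool (4, 4) — not enough res2


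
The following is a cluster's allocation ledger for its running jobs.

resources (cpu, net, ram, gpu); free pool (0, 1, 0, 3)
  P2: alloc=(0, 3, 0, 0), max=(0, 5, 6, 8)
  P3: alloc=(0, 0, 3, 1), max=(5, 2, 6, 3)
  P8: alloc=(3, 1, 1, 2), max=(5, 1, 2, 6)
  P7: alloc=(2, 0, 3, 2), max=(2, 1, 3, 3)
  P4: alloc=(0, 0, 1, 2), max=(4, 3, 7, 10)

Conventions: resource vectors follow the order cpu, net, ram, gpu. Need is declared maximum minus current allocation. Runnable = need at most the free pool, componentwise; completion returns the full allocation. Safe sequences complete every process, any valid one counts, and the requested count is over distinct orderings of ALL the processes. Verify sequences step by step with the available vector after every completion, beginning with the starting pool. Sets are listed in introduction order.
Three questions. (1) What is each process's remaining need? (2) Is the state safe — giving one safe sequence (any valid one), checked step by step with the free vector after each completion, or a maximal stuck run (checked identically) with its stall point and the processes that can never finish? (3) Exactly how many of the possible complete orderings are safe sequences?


(1) Remaining need (order cpu, net, ram, gpu):
  P2: (0, 2, 6, 8)
  P3: (5, 2, 3, 2)
  P8: (2, 0, 1, 4)
  P7: (0, 1, 0, 1)
  P4: (4, 3, 6, 8)
(2) SAFE — a valid safe sequence is P7, P8, P3, P2, P4.
Key observation: reading the order forward, P7 is the first process whose need (0, 1, 0, 1) meets the free pool (0, 1, 0, 3) exactly on a resource it requests.
Verifying each step:
  pool = (0, 1, 0, 3)
  run P7 (needs (0, 1, 0, 1), free (0, 1, 0, 3)); after release of (2, 0, 3, 2) the pool is (2, 1, 3, 5)
  run P8 (needs (2, 0, 1, 4), free (2, 1, 3, 5)); after release of (3, 1, 1, 2) the pool is (5, 2, 4, 7)
  run P3 (needs (5, 2, 3, 2), free (5, 2, 4, 7)); after release of (0, 0, 3, 1) the pool is (5, 2, 7, 8)
  run P2 (needs (0, 2, 6, 8), free (5, 2, 7, 8)); after release of (0, 3, 0, 0) the pool is (5, 5, 7, 8)
  run P4 (needs (4, 3, 6, 8), free (5, 5, 7, 8)); after release of (0, 0, 1, 2) the pool is (5, 5, 8, 10)
(3) The exact count: 1 of the possible complete orderings is a safe sequence.


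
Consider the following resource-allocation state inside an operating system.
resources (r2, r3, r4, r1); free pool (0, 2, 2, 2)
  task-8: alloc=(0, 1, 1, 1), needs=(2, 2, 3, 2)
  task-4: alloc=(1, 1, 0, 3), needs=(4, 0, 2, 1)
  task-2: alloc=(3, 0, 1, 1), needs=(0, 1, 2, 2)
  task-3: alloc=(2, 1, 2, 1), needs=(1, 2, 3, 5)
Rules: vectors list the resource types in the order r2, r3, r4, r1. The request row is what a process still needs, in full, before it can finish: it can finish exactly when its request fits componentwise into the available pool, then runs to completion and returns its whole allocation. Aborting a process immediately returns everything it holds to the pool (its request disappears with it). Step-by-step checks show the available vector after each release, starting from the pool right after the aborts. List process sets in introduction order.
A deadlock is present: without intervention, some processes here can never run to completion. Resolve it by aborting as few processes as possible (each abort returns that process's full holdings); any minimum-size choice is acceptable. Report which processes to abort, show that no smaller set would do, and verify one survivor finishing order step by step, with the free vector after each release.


Minimum abort set: task-4.
Key observation: task-3 could never have finished before the abort; with (1, 1, 0, 3) returned by task-4, it fits at step 2.
No smaller set exists: with zero aborts the deadlock remains.
One survivor order: task-2, task-3, task-8. Step-by-step check (post-abort pool first):
  pool = (1, 3, 2, 5)
  task-2 needs (0, 1, 2, 2) <= (1, 3, 2, 5) -> finishes; pool += (3, 0, 1, 1) = (4, 3, 3, 6)
  task-3 needs (1, 2, 3, 5) <= (4, 3, 3, 6) -> finishes; pool += (2, 1, 2, 1) = (6, 4, 5, 7)
  task-8 needs (2, 2, 3, 2) <= (6, 4, 5, 7) -> finishes; pool += (0, 1, 1, 1) = (6, 5, 6, 8)


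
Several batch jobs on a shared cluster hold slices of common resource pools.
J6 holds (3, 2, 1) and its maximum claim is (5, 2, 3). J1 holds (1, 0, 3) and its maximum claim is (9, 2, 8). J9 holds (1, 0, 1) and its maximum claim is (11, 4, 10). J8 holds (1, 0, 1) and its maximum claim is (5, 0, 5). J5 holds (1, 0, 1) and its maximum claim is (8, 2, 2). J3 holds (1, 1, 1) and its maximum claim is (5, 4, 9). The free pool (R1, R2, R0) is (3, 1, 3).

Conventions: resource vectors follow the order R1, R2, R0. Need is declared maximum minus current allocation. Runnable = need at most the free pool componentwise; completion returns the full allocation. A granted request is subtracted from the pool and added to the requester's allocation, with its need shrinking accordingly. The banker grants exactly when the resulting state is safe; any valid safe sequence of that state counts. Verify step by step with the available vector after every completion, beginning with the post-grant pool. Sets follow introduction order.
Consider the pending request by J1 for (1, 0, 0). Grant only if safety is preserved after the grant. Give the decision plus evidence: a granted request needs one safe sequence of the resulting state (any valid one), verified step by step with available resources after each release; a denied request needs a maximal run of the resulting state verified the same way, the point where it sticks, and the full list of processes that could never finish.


DENY: after the grant no complete ordering would exist.
Key observation: after J6, J8 the pool peaks at (6, 3, 5), and each blocked process is short somewhere: J1 on R1; J9 on R1, R2, R0; J5 on R1; J3 on R0.
Pretend the grant happened; the run J6, J8 goes as far as possible. Verifying each step:
  pool = (2, 1, 3)
  J6 needs (2, 0, 2) <= (2, 1, 3) -> finishes; pool += (3, 2, 1) = (5, 3, 4)
  J8 needs (4, 0, 4) <= (5, 3, 4) -> finishes; pool += (1, 0, 1) = (6, 3, 5)
  J1 still needs (7, 2, 5) but only (6, 3, 5) is free — short on R1
  J9 still needs (10, 4, 9) but only (6, 3, 5) is free — short on R1, R2 and R0
  J5 still needs (7, 2, 1) but only (6, 3, 5) is free — short on R1
  J3 still needs (4, 3, 8) but only (6, 3, 5) is free — short on R0
Post-grant, the permanently blocked set is J1, J9, J5 and J3.


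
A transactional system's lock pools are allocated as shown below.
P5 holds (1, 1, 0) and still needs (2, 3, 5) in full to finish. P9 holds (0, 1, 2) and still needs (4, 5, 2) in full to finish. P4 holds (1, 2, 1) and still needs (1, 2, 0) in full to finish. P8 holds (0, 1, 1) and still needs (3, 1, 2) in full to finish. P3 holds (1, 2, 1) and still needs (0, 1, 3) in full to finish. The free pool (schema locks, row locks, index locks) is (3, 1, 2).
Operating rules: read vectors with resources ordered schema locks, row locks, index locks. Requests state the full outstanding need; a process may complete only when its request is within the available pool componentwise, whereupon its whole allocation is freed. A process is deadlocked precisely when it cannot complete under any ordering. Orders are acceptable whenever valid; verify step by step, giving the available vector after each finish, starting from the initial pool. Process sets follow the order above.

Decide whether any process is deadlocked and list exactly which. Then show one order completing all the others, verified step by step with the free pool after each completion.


Nothing here is deadlocked.
Key observation: P8 leads a chain of completions in which each release enables another process.
A valid finishing order for the others: P8, P4, P3, P5, P9. Check, step by step:
  pool = (3, 1, 2)
  P8: need (3, 1, 2) fits (3, 1, 2); releases (0, 1, 1), pool now (3, 2, 3)
  P4: need (1, 2, 0) fits (3, 2, 3); releases (1, 2, 1), pool now (4, 4, 4)
  P3: need (0, 1, 3) fits (4, 4, 4); releases (1, 2, 1), pool now (5, 6, 5)
  P5: need (2, 3, 5) fits (5, 6, 5); releases (1, 1, 0), pool now (6, 7, 5)
  P9: need (4, 5, 2) fits (6, 7, 5); releases (0, 1, 2), pool now (6, 8, 7)


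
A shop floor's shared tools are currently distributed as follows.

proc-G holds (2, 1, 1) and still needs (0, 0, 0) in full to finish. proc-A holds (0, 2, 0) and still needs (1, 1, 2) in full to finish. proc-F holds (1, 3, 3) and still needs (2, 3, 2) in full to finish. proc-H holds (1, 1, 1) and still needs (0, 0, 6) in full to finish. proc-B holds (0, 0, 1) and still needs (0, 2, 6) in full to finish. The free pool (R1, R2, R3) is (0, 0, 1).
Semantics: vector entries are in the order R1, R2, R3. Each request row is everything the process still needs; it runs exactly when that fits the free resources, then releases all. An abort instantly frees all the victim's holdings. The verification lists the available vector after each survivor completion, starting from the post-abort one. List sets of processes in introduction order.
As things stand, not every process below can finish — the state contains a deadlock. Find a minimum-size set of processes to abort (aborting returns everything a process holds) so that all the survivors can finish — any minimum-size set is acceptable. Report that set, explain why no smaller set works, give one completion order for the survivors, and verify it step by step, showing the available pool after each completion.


Abort proc-H.
Key observation: proc-B could never have finished before the abort; with (1, 1, 1) returned by proc-H, it fits at step 4.
Minimality: the empty abort set fails — the state is deadlocked as it stands.
The survivors complete as proc-A, proc-G, proc-F, proc-B. Verifying each step (starting from the post-abort pool):
  pool = (1, 1, 2)
  run proc-A (needs (1, 1, 2), free (1, 1, 2)); after release of (0, 2, 0) the pool is (1, 3, 2)
  run proc-G (needs (0, 0, 0), free (1, 3, 2)); after release of (2, 1, 1) the pool is (3, 4, 3)
  run proc-F (needs (2, 3, 2), free (3, 4, 3)); after release of (1, 3, 3) the pool is (4, 7, 6)
  run proc-B (needs (0, 2, 6), free (4, 7, 6)); after release of (0, 0, 1) the pool is (4, 7, 7)


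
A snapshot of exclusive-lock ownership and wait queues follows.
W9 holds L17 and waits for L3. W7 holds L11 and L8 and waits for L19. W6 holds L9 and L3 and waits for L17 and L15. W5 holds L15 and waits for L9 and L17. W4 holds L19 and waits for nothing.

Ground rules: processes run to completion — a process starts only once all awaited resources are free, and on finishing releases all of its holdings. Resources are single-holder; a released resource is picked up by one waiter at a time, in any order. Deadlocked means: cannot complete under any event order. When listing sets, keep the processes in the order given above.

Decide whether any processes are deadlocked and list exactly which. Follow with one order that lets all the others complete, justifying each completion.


Deadlocked: W9, W6 and W5.
Key observation: W9 -> W6 -> W9 is a circular wait — nothing in it can go first; W5 is caught in further circular waits.
A valid finishing order for the others: W4, W7.
Walking it through:
  W4: no waits; runs immediately, freeing L19
  W7 waits on L19 — all released -> runs and releases L11 and L8


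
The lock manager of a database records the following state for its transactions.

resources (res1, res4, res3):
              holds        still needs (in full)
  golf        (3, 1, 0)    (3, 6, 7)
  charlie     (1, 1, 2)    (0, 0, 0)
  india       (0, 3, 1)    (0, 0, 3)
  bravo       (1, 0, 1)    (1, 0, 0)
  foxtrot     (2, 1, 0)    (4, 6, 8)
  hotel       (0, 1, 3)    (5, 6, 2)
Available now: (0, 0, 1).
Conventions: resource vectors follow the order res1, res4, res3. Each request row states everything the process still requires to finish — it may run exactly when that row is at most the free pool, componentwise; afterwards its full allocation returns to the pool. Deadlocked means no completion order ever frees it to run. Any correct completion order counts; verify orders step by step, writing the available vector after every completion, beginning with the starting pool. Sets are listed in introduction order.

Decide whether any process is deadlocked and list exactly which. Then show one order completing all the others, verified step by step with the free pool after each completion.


The deadlocked set is golf, foxtrot and hotel.
Key observation: even finishing charlie, india, bravo leaves just (2, 4, 5) free — too little res1 for any of the remaining processes.
One completion order for the rest: charlie, india, bravo. Verifying each step:
  pool = (0, 0, 1)
  run charlie (needs (0, 0, 0), free (0, 0, 1)); after release of (1, 1, 2) the pool is (1, 1, 3)
  run india (needs (0, 0, 3), free (1, 1, 3)); after release of (0, 3, 1) the pool is (1, 4, 4)
  run bravo (needs (1, 0, 0), free (1, 4, 4)); after release of (1, 0, 1) the pool is (2, 4, 5)
None of the blocked processes ever fits:
  blocked: golf wants (3, 6, 7), pool (2, 4, 5) — not enough res1, res4 and res3
  blocked: foxtrot wants (4, 6, 8), pool (2, 4, 5) — not enough res1, res4 and res3
  blocked: hotel wants (5, 6, 2), pool (2, 4, 5) — not enough res1 and res4


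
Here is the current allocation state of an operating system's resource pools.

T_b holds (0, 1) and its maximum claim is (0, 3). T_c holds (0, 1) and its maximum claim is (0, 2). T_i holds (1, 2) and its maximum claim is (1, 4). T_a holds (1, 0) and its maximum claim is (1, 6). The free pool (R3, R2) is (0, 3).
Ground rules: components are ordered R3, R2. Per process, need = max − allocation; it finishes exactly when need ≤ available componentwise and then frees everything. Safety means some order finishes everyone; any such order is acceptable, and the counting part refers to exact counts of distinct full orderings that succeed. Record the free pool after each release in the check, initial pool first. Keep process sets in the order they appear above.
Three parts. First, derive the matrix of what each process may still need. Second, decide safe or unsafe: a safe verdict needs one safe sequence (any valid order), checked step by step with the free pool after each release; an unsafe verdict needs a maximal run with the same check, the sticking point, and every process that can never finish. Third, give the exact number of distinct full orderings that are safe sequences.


(1) Remaining need (order R3, R2):
  T_b: (0, 2)
  T_c: (0, 1)
  T_i: (0, 2)
  T_a: (0, 6)
(2) The state is SAFE; one workable sequence: T_b, T_i, T_c, T_a.
Key observation: nothing binds to the last unit here — the tightest requested-resource margin is 1, first seen at T_b ((0, 2) against (0, 3)).
Check, step by step:
  pool = (0, 3)
  T_b needs (0, 2) <= (0, 3) -> finishes; pool += (0, 1) = (0, 4)
  T_i needs (0, 2) <= (0, 4) -> finishes; pool += (1, 2) = (1, 6)
  T_c needs (0, 1) <= (1, 6) -> finishes; pool += (0, 1) = (1, 7)
  T_a needs (0, 6) <= (1, 7) -> finishes; pool += (1, 0) = (2, 7)
(3) The exact count: 10 of the possible complete orderings are safe sequences.


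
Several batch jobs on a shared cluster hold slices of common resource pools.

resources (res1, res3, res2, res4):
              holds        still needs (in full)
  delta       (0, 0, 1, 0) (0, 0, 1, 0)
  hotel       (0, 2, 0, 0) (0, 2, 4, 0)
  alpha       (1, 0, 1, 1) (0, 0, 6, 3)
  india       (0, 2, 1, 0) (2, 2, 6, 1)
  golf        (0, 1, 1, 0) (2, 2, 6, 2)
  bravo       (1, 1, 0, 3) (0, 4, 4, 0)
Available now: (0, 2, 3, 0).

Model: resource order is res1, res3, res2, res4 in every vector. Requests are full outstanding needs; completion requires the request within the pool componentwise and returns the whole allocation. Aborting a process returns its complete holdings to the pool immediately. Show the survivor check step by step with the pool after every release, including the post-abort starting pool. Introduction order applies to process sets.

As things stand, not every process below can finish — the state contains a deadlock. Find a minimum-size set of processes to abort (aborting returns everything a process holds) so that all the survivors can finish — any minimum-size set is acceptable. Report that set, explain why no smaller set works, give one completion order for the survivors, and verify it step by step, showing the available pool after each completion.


Abort alpha and india.
Key observation: no ordering could ever have run golf before the abort of alpha and india; with (1, 2, 2, 1) back in the pool it fits at step 4.
No one abort is enough; case by case: delta alone leaves alpha blocked (short on res2); hotel alone leaves alpha blocked (short on res2); alpha alone leaves india blocked (short on res2); india alone leaves alpha blocked (short on res2); golf alone leaves alpha blocked (short on res2); bravo alone leaves alpha blocked (short on res2).
Survivors finish in the order: bravo, delta, hotel, golf. Step-by-step check (pool after the aborts first):
  pool = (1, 4, 5, 1)
  bravo: need (0, 4, 4, 0) fits (1, 4, 5, 1); releases (1, 1, 0, 3), pool now (2, 5, 5, 4)
  delta: need (0, 0, 1, 0) fits (2, 5, 5, 4); releases (0, 0, 1, 0), pool now (2, 5, 6, 4)
  hotel: need (0, 2, 4, 0) fits (2, 5, 6, 4); releases (0, 2, 0, 0), pool now (2, 7, 6, 4)
  golf: need (2, 2, 6, 2) fits (2, 7, 6, 4); releases (0, 1, 1, 0), pool now (2, 8, 7, 4)


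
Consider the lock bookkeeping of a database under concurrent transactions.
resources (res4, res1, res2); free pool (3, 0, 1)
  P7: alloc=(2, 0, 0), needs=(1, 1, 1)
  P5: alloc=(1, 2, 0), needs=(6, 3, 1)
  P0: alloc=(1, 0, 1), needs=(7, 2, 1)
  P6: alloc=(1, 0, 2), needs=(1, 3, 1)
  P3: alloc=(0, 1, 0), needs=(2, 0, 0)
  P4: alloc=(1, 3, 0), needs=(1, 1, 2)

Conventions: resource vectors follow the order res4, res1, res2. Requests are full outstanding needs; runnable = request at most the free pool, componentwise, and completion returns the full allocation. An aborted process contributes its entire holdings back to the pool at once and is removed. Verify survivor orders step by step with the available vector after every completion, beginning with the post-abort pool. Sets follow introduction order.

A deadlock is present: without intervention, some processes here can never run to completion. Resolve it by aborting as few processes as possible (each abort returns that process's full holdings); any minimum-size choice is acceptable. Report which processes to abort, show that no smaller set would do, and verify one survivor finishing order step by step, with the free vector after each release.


Abort P6.
Key observation: the deadlocked P4 becomes finishable only because P6 released (1, 0, 2); it completes at step 3 below.
No smaller set exists: with zero aborts the deadlock remains.
One survivor order: P3, P7, P4, P5, P0. Step-by-step check (post-abort pool first):
  pool = (4, 0, 3)
  P3: need (2, 0, 0) fits (4, 0, 3); releases (0, 1, 0), pool now (4, 1, 3)
  P7: need (1, 1, 1) fits (4, 1, 3); releases (2, 0, 0), pool now (6, 1, 3)
  P4: need (1, 1, 2) fits (6, 1, 3); releases (1, 3, 0), pool now (7, 4, 3)
  P5: need (6, 3, 1) fits (7, 4, 3); releases (1, 2, 0), pool now (8, 6, 3)
  P0: need (7, 2, 1) fits (8, 6, 3); releases (1, 0, 1), pool now (9, 6, 4)


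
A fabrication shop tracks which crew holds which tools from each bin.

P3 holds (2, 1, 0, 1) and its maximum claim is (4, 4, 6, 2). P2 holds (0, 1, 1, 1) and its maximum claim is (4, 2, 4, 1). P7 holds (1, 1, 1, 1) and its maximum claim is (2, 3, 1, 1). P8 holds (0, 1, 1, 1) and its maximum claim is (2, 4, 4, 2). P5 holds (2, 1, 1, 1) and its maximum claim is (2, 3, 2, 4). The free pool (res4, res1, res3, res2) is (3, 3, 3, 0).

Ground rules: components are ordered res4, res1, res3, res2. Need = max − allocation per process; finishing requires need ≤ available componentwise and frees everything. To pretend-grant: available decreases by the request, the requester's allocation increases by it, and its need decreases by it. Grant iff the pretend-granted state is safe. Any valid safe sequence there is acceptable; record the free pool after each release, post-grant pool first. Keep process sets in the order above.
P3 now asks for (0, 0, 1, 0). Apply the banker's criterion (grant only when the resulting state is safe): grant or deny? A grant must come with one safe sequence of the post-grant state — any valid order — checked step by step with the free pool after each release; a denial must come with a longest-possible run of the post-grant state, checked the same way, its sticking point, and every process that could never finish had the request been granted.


GRANT. The post-grant state is safe; one safe sequence: P7, P2, P8, P3, P5.
Key observation: (3, 3, 2, 0) free after granting still covers P7 first, and each release covers the next.
Check on the post-grant state, step by step:
  pool = (3, 3, 2, 0)
  run P7 (needs (1, 2, 0, 0), free (3, 3, 2, 0)); after release of (1, 1, 1, 1) the pool is (4, 4, 3, 1)
  run P2 (needs (4, 1, 3, 0), free (4, 4, 3, 1)); after release of (0, 1, 1, 1) the pool is (4, 5, 4, 2)
  run P8 (needs (2, 3, 3, 1), free (4, 5, 4, 2)); after release of (0, 1, 1, 1) the pool is (4, 6, 5, 3)
  run P3 (needs (2, 3, 5, 1), free (4, 6, 5, 3)); after release of (2, 1, 1, 1) the pool is (6, 7, 6, 4)
  run P5 (needs (0, 2, 1, 3), free (6, 7, 6, 4)); after release of (2, 1, 1, 1) the pool is (8, 8, 7, 5)


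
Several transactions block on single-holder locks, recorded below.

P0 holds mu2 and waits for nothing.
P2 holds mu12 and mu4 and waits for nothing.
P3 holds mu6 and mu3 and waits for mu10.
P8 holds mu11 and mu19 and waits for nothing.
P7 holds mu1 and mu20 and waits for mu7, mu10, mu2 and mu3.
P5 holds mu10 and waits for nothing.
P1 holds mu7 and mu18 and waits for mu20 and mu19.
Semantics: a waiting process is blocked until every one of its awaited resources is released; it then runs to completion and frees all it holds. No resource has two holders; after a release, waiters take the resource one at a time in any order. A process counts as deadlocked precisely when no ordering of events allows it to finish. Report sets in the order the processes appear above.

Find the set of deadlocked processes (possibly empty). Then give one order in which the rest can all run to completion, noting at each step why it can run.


Deadlocked: P7 and P1.
Key observation: the knot is the closed ring of waits P7 -> P1 -> P7; no other process is dragged down with it.
A valid finishing order for the others: P0, P5, P3, P2, P8.
Walking it through:
  run P0 (it waits on nothing); releases mu2
  run P5 (it waits on nothing); releases mu10
  P3 waits on mu10 — all released -> runs and releases mu6 and mu3
  run P2 (it waits on nothing); releases mu12 and mu4
  run P8 (it waits on nothing); releases mu11 and mu19


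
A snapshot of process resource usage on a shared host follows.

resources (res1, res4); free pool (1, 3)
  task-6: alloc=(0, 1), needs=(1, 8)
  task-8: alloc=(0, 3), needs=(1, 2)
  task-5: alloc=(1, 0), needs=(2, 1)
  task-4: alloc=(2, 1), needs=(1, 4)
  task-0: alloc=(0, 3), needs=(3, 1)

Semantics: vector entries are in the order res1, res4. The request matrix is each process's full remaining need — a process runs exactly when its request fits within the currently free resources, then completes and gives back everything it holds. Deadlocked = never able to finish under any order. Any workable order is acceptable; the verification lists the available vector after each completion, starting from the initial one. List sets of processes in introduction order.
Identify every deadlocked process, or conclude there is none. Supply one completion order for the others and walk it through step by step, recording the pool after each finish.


No process is deadlocked.
Key observation: task-8 leads a chain of completions in which each release enables another process.
A valid finishing order for the others: task-8, task-4, task-0, task-6, task-5. Verifying each step:
  pool = (1, 3)
  task-8: need (1, 2) fits (1, 3); releases (0, 3), pool now (1, 6)
  task-4: need (1, 4) fits (1, 6); releases (2, 1), pool now (3, 7)
  task-0: need (3, 1) fits (3, 7); releases (0, 3), pool now (3, 10)
  task-6: need (1, 8) fits (3, 10); releases (0, 1), pool now (3, 11)
  task-5: need (2, 1) fits (3, 11); releases (1, 0), pool now (4, 11)


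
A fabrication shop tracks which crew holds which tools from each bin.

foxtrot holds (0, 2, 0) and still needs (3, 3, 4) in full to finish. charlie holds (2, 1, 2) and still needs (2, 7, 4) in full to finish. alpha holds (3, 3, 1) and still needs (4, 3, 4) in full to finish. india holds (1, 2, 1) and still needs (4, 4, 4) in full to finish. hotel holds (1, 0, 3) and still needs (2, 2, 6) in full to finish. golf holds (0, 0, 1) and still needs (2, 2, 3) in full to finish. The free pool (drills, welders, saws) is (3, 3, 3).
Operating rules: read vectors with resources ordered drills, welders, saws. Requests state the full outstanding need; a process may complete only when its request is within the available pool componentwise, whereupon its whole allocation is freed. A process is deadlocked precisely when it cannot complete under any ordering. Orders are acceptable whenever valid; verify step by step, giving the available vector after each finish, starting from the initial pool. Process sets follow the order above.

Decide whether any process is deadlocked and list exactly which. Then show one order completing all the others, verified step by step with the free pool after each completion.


The deadlocked set is charlie, alpha, india and hotel.
Key observation: after golf, foxtrot the pool peaks at (3, 5, 4), and each blocked process is short somewhere: charlie on welders; alpha on drills; india on drills; hotel on saws.
One completion order for the rest: golf, foxtrot. Verifying each step:
  pool = (3, 3, 3)
  golf needs (2, 2, 3) <= (3, 3, 3) -> finishes; pool += (0, 0, 1) = (3, 3, 4)
  foxtrot needs (3, 3, 4) <= (3, 3, 4) -> finishes; pool += (0, 2, 0) = (3, 5, 4)
The stuck group stays short no matter what:
  charlie still needs (2, 7, 4) but only (3, 5, 4) is free — short on welders
  alpha still needs (4, 3, 4) but only (3, 5, 4) is free — short on drills
  india still needs (4, 4, 4) but only (3, 5, 4) is free — short on drills
  hotel still needs (2, 2, 6) but only (3, 5, 4) is free — short on saws


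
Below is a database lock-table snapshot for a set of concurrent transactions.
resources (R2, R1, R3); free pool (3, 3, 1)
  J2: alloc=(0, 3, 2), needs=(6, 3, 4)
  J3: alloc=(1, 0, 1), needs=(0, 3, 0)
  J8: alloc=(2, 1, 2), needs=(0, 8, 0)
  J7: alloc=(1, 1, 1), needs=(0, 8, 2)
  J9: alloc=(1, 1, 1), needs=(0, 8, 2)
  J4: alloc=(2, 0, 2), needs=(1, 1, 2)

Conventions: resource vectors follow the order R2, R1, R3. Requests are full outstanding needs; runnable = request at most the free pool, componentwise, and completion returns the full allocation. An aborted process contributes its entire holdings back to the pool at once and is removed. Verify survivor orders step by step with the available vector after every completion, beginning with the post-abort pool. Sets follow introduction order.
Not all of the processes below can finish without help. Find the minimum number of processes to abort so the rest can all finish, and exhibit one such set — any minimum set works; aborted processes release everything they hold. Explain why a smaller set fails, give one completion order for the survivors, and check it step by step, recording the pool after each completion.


The answer: abort J7 and J9.
Key observation: J8 had no path to completion before; after the abort of J7 and J9 ((2, 2, 2) returned), step 4 is where it fits.
No one abort is enough; case by case: J2 alone leaves J8 blocked (short on R1); J3 alone leaves J8 blocked (short on R1); J8 alone leaves J7 blocked (short on R1); J7 alone leaves J8 blocked (short on R1); J9 alone leaves J8 blocked (short on R1); J4 alone leaves J8 blocked (short on R1).
The survivors complete as J3, J4, J2, J8. Step-by-step check (starting from the post-abort pool):
  pool = (5, 5, 3)
  J3 needs (0, 3, 0) <= (5, 5, 3) -> finishes; pool += (1, 0, 1) = (6, 5, 4)
  J4 needs (1, 1, 2) <= (6, 5, 4) -> finishes; pool += (2, 0, 2) = (8, 5, 6)
  J2 needs (6, 3, 4) <= (8, 5, 6) -> finishes; pool += (0, 3, 2) = (8, 8, 8)
  J8 needs (0, 8, 0) <= (8, 8, 8) -> finishes; pool += (2, 1, 2) = (10, 9, 10)


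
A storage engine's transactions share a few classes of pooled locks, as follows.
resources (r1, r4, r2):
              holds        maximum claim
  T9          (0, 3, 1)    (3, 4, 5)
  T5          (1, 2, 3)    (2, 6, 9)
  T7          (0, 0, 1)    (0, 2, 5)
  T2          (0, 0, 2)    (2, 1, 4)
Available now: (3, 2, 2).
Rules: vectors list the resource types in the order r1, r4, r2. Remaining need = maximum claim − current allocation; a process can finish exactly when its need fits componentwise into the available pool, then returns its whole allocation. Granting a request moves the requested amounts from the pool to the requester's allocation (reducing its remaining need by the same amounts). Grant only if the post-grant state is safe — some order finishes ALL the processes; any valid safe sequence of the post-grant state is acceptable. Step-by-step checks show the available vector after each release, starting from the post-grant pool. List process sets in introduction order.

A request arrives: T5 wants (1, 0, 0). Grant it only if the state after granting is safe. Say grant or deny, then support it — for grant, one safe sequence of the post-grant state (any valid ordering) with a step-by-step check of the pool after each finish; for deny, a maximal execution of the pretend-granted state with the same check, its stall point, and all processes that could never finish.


DENY. Granting would leave the state unsafe.
Key observation: after T2, T7 the pool peaks at (2, 2, 5), and each blocked process is short somewhere: T9 on r1; T5 on r4, r2.
After a pretend grant, a maximal execution: T2, T7 — then nothing else fits. Step-by-step check:
  pool = (2, 2, 2)
  T2: need (2, 1, 2) fits (2, 2, 2); releases (0, 0, 2), pool now (2, 2, 4)
  T7: need (0, 2, 4) fits (2, 2, 4); releases (0, 0, 1), pool now (2, 2, 5)
  T9 still needs (3, 1, 4) but only (2, 2, 5) is free — short on r1
  T5 still needs (0, 4, 6) but only (2, 2, 5) is free — short on r4 and r2
Processes that could never finish after the grant: T9 and T5.


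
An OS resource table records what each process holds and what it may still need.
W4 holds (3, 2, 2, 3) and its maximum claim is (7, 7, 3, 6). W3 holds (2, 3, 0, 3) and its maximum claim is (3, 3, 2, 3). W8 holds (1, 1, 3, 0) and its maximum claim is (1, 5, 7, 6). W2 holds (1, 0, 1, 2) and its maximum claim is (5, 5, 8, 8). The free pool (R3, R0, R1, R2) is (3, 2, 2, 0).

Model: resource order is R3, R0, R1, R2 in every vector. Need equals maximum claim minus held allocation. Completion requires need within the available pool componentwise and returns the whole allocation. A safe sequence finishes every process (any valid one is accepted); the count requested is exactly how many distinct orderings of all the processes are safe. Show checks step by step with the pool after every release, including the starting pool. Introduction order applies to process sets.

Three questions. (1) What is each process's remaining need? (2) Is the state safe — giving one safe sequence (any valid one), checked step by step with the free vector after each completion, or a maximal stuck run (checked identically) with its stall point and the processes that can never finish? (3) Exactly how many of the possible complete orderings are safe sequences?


(1) Remaining need (order R3, R0, R1, R2):
  W4: (4, 5, 1, 3)
  W3: (1, 0, 2, 0)
  W8: (0, 4, 4, 6)
  W2: (4, 5, 7, 6)
(2) SAFE. One safe sequence: W3, W4, W8, W2.
Key observation: reading the order forward, W3 is the first process whose need (1, 0, 2, 0) meets the free pool (3, 2, 2, 0) exactly on a resource it requests.
Check, step by step:
  pool = (3, 2, 2, 0)
  W3: need (1, 0, 2, 0) fits (3, 2, 2, 0); releases (2, 3, 0, 3), pool now (5, 5, 2, 3)
  W4: need (4, 5, 1, 3) fits (5, 5, 2, 3); releases (3, 2, 2, 3), pool now (8, 7, 4, 6)
  W8: need (0, 4, 4, 6) fits (8, 7, 4, 6); releases (1, 1, 3, 0), pool now (9, 8, 7, 6)
  W2: need (4, 5, 7, 6) fits (9, 8, 7, 6); releases (1, 0, 1, 2), pool now (10, 8, 8, 8)
(3) Precisely 1 of the possible complete orderings is a safe sequence.


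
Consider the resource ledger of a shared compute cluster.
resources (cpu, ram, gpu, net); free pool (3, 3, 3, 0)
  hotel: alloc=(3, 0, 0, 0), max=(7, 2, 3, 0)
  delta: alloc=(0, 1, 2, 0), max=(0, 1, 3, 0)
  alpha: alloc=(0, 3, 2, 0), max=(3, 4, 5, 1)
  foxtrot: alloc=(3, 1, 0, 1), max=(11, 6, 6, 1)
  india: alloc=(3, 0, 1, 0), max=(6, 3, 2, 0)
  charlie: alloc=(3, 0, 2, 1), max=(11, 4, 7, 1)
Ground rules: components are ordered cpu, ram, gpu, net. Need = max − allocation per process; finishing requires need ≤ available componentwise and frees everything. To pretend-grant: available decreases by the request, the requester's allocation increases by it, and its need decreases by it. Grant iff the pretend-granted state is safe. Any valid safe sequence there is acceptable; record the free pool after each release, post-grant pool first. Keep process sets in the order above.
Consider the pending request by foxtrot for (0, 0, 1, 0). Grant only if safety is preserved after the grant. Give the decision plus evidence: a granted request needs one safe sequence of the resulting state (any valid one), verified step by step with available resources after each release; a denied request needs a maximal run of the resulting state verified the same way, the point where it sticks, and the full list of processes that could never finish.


GRANT. The post-grant state is safe; one safe sequence: india, hotel, delta, charlie, alpha, foxtrot.
Key observation: after the grant the pool drops to (3, 3, 2, 0), which still lets india finish first and unwind the rest.
Check on the post-grant state, step by step:
  pool = (3, 3, 2, 0)
  run india (needs (3, 3, 1, 0), free (3, 3, 2, 0)); after release of (3, 0, 1, 0) the pool is (6, 3, 3, 0)
  run hotel (needs (4, 2, 3, 0), free (6, 3, 3, 0)); after release of (3, 0, 0, 0) the pool is (9, 3, 3, 0)
  run delta (needs (0, 0, 1, 0), free (9, 3, 3, 0)); after release of (0, 1, 2, 0) the pool is (9, 4, 5, 0)
  run charlie (needs (8, 4, 5, 0), free (9, 4, 5, 0)); after release of (3, 0, 2, 1) the pool is (12, 4, 7, 1)
  run alpha (needs (3, 1, 3, 1), free (12, 4, 7, 1)); after release of (0, 3, 2, 0) the pool is (12, 7, 9, 1)
  run foxtrot (needs (8, 5, 5, 0), free (12, 7, 9, 1)); after release of (3, 1, 1, 1) the pool is (15, 8, 10, 2)


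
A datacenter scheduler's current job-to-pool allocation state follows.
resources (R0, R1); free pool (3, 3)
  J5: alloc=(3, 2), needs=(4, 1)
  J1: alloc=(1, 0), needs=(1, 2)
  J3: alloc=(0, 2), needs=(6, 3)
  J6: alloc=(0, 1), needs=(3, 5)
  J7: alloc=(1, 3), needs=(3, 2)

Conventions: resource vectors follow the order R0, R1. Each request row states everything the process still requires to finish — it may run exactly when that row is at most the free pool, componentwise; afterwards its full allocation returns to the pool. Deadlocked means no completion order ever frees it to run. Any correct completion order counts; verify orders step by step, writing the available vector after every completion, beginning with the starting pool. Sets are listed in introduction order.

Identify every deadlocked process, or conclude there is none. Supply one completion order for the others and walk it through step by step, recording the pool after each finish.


No process is deadlocked.
Key observation: no deadlock: J7 fits now, and the freed resources carry the rest through.
The rest can finish in the order J7, J1, J5, J3, J6. Walking it through:
  pool = (3, 3)
  J7 needs (3, 2) <= (3, 3) -> finishes; pool += (1, 3) = (4, 6)
  J1 needs (1, 2) <= (4, 6) -> finishes; pool += (1, 0) = (5, 6)
  J5 needs (4, 1) <= (5, 6) -> finishes; pool += (3, 2) = (8, 8)
  J3 needs (6, 3) <= (8, 8) -> finishes; pool += (0, 2) = (8, 10)
  J6 needs (3, 5) <= (8, 10) -> finishes; pool += (0, 1) = (8, 11)


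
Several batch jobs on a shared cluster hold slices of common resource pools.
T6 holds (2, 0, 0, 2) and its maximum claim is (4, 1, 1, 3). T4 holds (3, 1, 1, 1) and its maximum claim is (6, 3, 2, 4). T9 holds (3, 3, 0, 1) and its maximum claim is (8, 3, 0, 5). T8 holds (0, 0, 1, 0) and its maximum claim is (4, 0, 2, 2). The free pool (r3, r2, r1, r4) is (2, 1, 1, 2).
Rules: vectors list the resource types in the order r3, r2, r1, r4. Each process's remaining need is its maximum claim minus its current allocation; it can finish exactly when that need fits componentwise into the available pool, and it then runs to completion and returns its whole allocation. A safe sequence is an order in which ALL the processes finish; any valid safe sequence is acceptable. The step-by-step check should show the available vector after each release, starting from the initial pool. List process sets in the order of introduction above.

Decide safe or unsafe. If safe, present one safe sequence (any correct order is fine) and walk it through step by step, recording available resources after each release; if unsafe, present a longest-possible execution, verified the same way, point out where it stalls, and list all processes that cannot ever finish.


UNSAFE.
Key observation: after T6, T8 the pool peaks at (4, 1, 2, 4), and each blocked process is short somewhere: T4 on r2; T9 on r3.
Going as far as possible: T6, T8; after that, nothing fits. Walking it through:
  pool = (2, 1, 1, 2)
  run T6 (needs (2, 1, 1, 1), free (2, 1, 1, 2)); after release of (2, 0, 0, 2) the pool is (4, 1, 1, 4)
  run T8 (needs (4, 0, 1, 2), free (4, 1, 1, 4)); after release of (0, 0, 1, 0) the pool is (4, 1, 2, 4)
  T4 cannot run: need (3, 2, 1, 3) vs free (4, 1, 2, 4) (insufficient r2)
  T9 cannot run: need (5, 0, 0, 4) vs free (4, 1, 2, 4) (insufficient r3)
Permanently blocked: T4 and T9.


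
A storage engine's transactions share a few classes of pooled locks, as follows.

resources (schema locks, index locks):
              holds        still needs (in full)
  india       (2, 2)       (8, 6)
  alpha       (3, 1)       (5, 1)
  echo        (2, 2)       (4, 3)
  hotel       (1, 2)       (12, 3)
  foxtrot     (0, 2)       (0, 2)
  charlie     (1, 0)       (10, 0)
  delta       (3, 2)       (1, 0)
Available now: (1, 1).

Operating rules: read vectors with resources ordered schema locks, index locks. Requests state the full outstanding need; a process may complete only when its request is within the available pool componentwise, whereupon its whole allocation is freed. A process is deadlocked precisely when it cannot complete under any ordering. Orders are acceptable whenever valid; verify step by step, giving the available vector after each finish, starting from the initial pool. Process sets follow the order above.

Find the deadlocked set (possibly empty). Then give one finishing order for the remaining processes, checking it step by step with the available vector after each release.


The deadlocked set is empty.
Key observation: delta leads a chain of completions in which each release enables another process.
A valid finishing order for the others: delta, echo, foxtrot, alpha, india, charlie, hotel. Walking it through:
  pool = (1, 1)
  run delta (needs (1, 0), free (1, 1)); after release of (3, 2) the pool is (4, 3)
  run echo (needs (4, 3), free (4, 3)); after release of (2, 2) the pool is (6, 5)
  run foxtrot (needs (0, 2), free (6, 5)); after release of (0, 2) the pool is (6, 7)
  run alpha (needs (5, 1), free (6, 7)); after release of (3, 1) the pool is (9, 8)
  run india (needs (8, 6), free (9, 8)); after release of (2, 2) the pool is (11, 10)
  run charlie (needs (10, 0), free (11, 10)); after release of (1, 0) the pool is (12, 10)
  run hotel (needs (12, 3), free (12, 10)); after release of (1, 2) the pool is (13, 12)
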